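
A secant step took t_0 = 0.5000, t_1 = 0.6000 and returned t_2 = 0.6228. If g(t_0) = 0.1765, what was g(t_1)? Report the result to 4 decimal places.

0.0328

The secant line through (0.5000, 0.1765) and (0.6000, g(t_1)) crosses zero at t_2 = 0.6228.
So (0.5000, 0.1765), (0.6000, g(t_1)), (0.6228, 0) are collinear:
g(t_1) = 0.1765 · (0.6000 − 0.6228) / (0.5000 − 0.6228) = 0.1765 · (-0.022800)/(-0.122800) = 0.032770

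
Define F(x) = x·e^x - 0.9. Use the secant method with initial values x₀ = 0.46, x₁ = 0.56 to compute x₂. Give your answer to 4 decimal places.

0.5281

F(0.46) = -0.171326, F(0.56) = 0.080377
x₂ = 0.560000 − 0.080377·(0.560000 − 0.460000) / (0.080377 − (-0.171326)) = 0.560000 − (0.008038)/(0.251703) = 0.528067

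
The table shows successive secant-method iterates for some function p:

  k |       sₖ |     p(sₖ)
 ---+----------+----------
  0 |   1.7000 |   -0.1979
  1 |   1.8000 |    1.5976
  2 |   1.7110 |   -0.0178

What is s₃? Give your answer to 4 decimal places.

1.7120

s₃ = 1.7110 − (-0.0178)·(1.7110 − 1.8000) / (-0.0178 − 1.5976)
   = 1.7110 − (0.001584)/(-1.615400) = 1.711981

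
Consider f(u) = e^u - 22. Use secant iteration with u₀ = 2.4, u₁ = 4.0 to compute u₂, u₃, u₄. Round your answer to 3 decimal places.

f(2.4) = -10.97682, f(4.0) = 32.59815
u₂ = 4.00000 − 32.59815·(4.00000 − 2.40000) / (32.59815 − (-10.97682)) = 4.00000 − (52.15704)/(43.57497) = 2.80305
f(2.80305) = -5.50511
u₃ = 2.80305 − (-5.50511)·(2.80305 − 4.00000) / (-5.50511 − 32.59815) = 2.80305 − (6.58934)/(-38.10326) = 2.97598
f(2.97598) = -2.39108
u₄ = 2.97598 − (-2.39108)·(2.97598 − 2.80305) / (-2.39108 − (-5.50511)) = 2.97598 − (-0.41350)/(3.11403) = 3.10877

2.803, 2.976, 3.109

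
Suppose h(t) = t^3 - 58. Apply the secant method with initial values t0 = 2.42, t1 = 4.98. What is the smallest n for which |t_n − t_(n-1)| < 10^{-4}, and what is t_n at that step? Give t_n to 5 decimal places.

h(2.42) = -43.8275120, h(4.98) = 65.5059920
t2 = 4.9800000 − 65.5059920·(2.5600000)/(109.3335040) = 3.4462036;  |Δ| = 1.5337964
h(3.4462036) = -17.0717874
t3 = 3.4462036 − (-17.0717874)·(-1.5337964)/(-82.5777794) = 3.7632943;  |Δ| = 0.3170907
h(3.7632943) = -4.7027824
t4 = 3.7632943 − (-4.7027824)·(0.3170907)/(12.3690049) = 3.8838544;  |Δ| = 0.1205601
h(3.8838544) = 0.5853211
t5 = 3.8838544 − 0.5853211·(0.1205601)/(5.2881036) = 3.8705100;  |Δ| = 0.0133444
h(3.8705100) = -0.0164786
t6 = 3.8705100 − (-0.0164786)·(-0.0133444)/(-0.6017997) = 3.8708754;  |Δ| = 0.0003654
h(3.8708754) = -0.0000551
t7 = 3.8708754 − (-0.0000551)·(0.0003654)/(0.0164235) = 3.8708766;  |Δ| = 0.0000012
|t7 − t6| = 0.0000012 < 10^{-4}

n = 7, t_n = 3.87088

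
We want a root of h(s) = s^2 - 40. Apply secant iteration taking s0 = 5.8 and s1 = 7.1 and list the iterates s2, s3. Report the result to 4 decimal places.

h(5.8) = -6.360000, h(7.1) = 10.410000
s2 = 7.100000 − 10.410000·(7.100000 − 5.800000) / (10.410000 − (-6.360000)) = 7.100000 − (13.533000)/(16.770000) = 6.293023
h(6.293023) = -0.397858
s3 = 6.293023 − (-0.397858)·(6.293023 − 7.100000) / (-0.397858 − 10.410000) = 6.293023 − (0.321062)/(-10.807858) = 6.322730

6.2930, 6.3227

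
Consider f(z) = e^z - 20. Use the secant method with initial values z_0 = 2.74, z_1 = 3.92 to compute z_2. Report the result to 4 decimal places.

f(2.74) = -4.513015, f(3.92) = 30.400445
z_2 = 3.920000 − 30.400445·(3.920000 − 2.740000) / (30.400445 − (-4.513015)) = 3.920000 − (35.872525)/(34.913460) = 2.892530

2.8925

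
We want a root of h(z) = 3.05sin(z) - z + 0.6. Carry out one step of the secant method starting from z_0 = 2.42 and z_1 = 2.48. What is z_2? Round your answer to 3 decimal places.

2.478

h(2.42) = 0.19477, h(2.48) = -0.00616
z_2 = 2.48000 − (-0.00616)·(2.48000 − 2.42000) / (-0.00616 − 0.19477) = 2.48000 − (-0.00037)/(-0.20093) = 2.47816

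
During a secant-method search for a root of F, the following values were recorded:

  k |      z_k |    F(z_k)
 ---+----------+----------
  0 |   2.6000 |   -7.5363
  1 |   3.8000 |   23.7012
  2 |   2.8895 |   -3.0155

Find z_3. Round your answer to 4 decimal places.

2.9923

z_3 = 2.8895 − (-3.0155)·(2.8895 − 3.8000) / (-3.0155 − 23.7012)
   = 2.8895 − (2.745613)/(-26.716700) = 2.992268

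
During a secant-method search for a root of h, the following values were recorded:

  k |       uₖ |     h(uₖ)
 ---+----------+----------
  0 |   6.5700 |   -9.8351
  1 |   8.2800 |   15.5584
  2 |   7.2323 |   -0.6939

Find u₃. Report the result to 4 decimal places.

u₃ = 7.2323 − (-0.6939)·(7.2323 − 8.2800) / (-0.6939 − 15.5584)
   = 7.2323 − (0.726999)/(-16.252300) = 7.277032

7.2770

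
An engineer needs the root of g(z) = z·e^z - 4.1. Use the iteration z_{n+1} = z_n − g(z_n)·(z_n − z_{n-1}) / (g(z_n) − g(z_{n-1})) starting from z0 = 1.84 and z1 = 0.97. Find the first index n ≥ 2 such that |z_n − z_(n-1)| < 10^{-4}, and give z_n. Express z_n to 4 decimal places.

g(1.84) = 7.485630, g(0.97) = -1.541194
z2 = 0.970000 − (-1.541194)·(-0.870000)/(-9.026824) = 1.118539;  |Δ| = 0.148539
g(1.118539) = -0.676844
z3 = 1.118539 − (-0.676844)·(0.148539)/(0.864350) = 1.234856;  |Δ| = 0.116316
g(1.234856) = 0.145287
z4 = 1.234856 − 0.145287·(0.116316)/(0.822131) = 1.214300;  |Δ| = 0.020555
g(1.214300) = -0.010315
z5 = 1.214300 − (-0.010315)·(-0.020555)/(-0.155602) = 1.215663;  |Δ| = 0.001363
g(1.215663) = -0.000143
z6 = 1.215663 − (-0.000143)·(0.001363)/(0.010172) = 1.215682;  |Δ| = 0.000019
|z6 − z5| = 0.000019 < 10^{-4}

n = 6, z_n = 1.2157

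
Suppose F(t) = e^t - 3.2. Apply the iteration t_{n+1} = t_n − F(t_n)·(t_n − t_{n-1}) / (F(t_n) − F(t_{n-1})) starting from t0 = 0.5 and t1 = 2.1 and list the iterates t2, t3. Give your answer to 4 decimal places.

0.8808, 1.0476

F(0.5) = -1.551279, F(2.1) = 4.966170
t2 = 2.100000 − 4.966170·(2.100000 − 0.500000) / (4.966170 − (-1.551279)) = 2.100000 − (7.945872)/(6.517449) = 0.880831
F(0.880831) = -0.787096
t3 = 0.880831 − (-0.787096)·(0.880831 − 2.100000) / (-0.787096 − 4.966170) = 0.880831 − (0.959603)/(-5.753266) = 1.047624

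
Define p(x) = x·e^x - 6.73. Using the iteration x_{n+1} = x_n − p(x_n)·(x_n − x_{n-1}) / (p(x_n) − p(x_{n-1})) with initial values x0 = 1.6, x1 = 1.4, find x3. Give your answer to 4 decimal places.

1.5012

p(1.6) = 1.194852, p(1.4) = -1.052720
x2 = 1.400000 − (-1.052720)·(1.400000 − 1.600000) / (-1.052720 − 1.194852) = 1.400000 − (0.210544)/(-2.247572) = 1.493676
p(1.493676) = -0.078007
x3 = 1.493676 − (-0.078007)·(1.493676 − 1.400000) / (-0.078007 − (-1.052720)) = 1.493676 − (-0.007307)/(0.974713) = 1.501173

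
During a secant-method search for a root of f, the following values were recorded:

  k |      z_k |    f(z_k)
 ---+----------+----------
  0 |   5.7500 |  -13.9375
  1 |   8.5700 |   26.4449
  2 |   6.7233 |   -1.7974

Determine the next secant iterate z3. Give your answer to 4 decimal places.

6.8408

z3 = 6.7233 − (-1.7974)·(6.7233 − 8.5700) / (-1.7974 − 26.4449)
   = 6.7233 − (3.319259)/(-28.242300) = 6.840828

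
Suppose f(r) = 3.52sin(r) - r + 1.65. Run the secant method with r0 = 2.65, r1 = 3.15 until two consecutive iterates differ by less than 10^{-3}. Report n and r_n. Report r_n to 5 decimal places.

f(2.65) = 0.6615475, f(3.15) = -1.5295935
r2 = 3.1500000 − (-1.5295935)·(0.5000000)/(-2.1911410) = 2.8009596;  |Δ| = 0.3490404
f(2.8009596) = 0.0250156
r3 = 2.8009596 − 0.0250156·(-0.3490404)/(1.5546091) = 2.8065761;  |Δ| = 0.0056165
f(2.8065761) = 0.0007465
r4 = 2.8065761 − 0.0007465·(0.0056165)/(-0.0242690) = 2.8067488;  |Δ| = 0.0001728
|r4 − r3| = 0.0001728 < 10^{-3}

n = 4, r_n = 2.80675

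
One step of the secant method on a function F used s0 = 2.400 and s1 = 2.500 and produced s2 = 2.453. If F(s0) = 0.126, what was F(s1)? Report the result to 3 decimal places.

-0.112

The secant line through (2.400, 0.126) and (2.500, F(s1)) crosses zero at s2 = 2.453.
So (2.400, 0.126), (2.500, F(s1)), (2.453, 0) are collinear:
F(s1) = 0.126 · (2.500 − 2.453) / (2.400 − 2.453) = 0.126 · (0.04700)/(-0.05300) = -0.11174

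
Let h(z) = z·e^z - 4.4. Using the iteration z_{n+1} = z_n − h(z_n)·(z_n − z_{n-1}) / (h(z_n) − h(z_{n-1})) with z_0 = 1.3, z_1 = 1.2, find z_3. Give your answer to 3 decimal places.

1.255

h(1.3) = 0.37009, h(1.2) = -0.41586
z_2 = 1.20000 − (-0.41586)·(1.20000 − 1.30000) / (-0.41586 − 0.37009) = 1.20000 − (0.04159)/(-0.78595) = 1.25291
h(1.25291) = -0.01415
z_3 = 1.25291 − (-0.01415)·(1.25291 − 1.20000) / (-0.01415 − (-0.41586)) = 1.25291 − (-0.00075)/(0.40171) = 1.25478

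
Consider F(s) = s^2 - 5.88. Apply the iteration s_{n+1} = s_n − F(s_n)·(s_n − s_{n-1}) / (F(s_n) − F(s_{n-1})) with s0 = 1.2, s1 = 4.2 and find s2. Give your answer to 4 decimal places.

2.0222

F(1.2) = -4.440000, F(4.2) = 11.760000
s2 = 4.200000 − 11.760000·(4.200000 − 1.200000) / (11.760000 − (-4.440000)) = 4.200000 − (35.280000)/(16.200000) = 2.022222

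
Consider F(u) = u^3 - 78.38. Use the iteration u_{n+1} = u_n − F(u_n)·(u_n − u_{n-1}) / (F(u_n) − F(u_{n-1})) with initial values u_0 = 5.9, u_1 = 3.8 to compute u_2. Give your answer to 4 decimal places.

4.1280

F(5.9) = 126.999000, F(3.8) = -23.508000
u_2 = 3.800000 − (-23.508000)·(3.800000 − 5.900000) / (-23.508000 − 126.999000) = 3.800000 − (49.366800)/(-150.507000) = 4.128003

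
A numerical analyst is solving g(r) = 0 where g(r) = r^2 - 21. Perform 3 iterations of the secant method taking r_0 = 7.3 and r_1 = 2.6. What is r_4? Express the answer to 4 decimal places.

g(7.3) = 32.290000, g(2.6) = -14.240000
r_2 = 2.600000 − (-14.240000)·(2.600000 − 7.300000) / (-14.240000 − 32.290000) = 2.600000 − (66.928000)/(-46.530000) = 4.038384
g(4.038384) = -4.691456
r_3 = 4.038384 − (-4.691456)·(4.038384 − 2.600000) / (-4.691456 − (-14.240000)) = 4.038384 − (-6.748114)/(9.548544) = 4.745100
g(4.745100) = 1.515978
r_4 = 4.745100 − 1.515978·(4.745100 − 4.038384) / (1.515978 − (-4.691456)) = 4.745100 − (1.071367)/(6.207434) = 4.572506

4.5725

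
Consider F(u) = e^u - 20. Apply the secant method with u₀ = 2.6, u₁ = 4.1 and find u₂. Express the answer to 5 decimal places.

2.80915

F(2.6) = -6.5362620, F(4.1) = 40.3402876
u₂ = 4.1000000 − 40.3402876·(4.1000000 − 2.6000000) / (40.3402876 − (-6.5362620)) = 4.1000000 − (60.5104314)/(46.8765496) = 2.8091535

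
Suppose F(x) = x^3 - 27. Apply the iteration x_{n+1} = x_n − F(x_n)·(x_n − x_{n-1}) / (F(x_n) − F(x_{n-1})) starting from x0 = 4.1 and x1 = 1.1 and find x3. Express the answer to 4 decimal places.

F(4.1) = 41.921000, F(1.1) = -25.669000
x2 = 1.100000 − (-25.669000)·(1.100000 − 4.100000) / (-25.669000 − 41.921000) = 1.100000 − (77.007000)/(-67.590000) = 2.239325
F(2.239325) = -15.770728
x3 = 2.239325 − (-15.770728)·(2.239325 − 1.100000) / (-15.770728 − (-25.669000)) = 2.239325 − (-17.967991)/(9.898272) = 4.054591

4.0546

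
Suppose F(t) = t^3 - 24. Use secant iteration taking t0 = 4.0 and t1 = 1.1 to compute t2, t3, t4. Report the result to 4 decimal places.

2.1490, 3.8672, 2.6538

F(4.0) = 40.000000, F(1.1) = -22.669000
t2 = 1.100000 − (-22.669000)·(1.100000 − 4.000000) / (-22.669000 − 40.000000) = 1.100000 − (65.740100)/(-62.669000) = 2.149005
F(2.149005) = -14.075416
t3 = 2.149005 − (-14.075416)·(2.149005 − 1.100000) / (-14.075416 − (-22.669000)) = 2.149005 − (-14.765183)/(8.593584) = 3.867169
F(3.867169) = 33.833475
t4 = 3.867169 − 33.833475·(3.867169 − 2.149005) / (33.833475 − (-14.075416)) = 3.867169 − (58.131440)/(47.908891) = 2.653794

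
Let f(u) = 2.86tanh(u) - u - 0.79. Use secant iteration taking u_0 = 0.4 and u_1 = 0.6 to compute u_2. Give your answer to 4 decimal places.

0.4829

f(0.4) = -0.103346, f(0.6) = 0.145962
u_2 = 0.600000 − 0.145962·(0.600000 − 0.400000) / (0.145962 − (-0.103346)) = 0.600000 − (0.029192)/(0.249308) = 0.482906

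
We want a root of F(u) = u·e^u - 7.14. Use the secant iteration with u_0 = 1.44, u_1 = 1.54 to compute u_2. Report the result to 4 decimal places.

F(1.44) = -1.062198, F(1.54) = 0.043469
u_2 = 1.540000 − 0.043469·(1.540000 − 1.440000) / (0.043469 − (-1.062198)) = 1.540000 − (0.004347)/(1.105667) = 1.536069

1.5361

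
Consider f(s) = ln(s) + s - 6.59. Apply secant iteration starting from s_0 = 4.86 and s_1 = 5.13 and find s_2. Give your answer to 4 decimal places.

4.9841

f(4.86) = -0.148962, f(5.13) = 0.175106
s_2 = 5.130000 − 0.175106·(5.130000 − 4.860000) / (0.175106 − (-0.148962)) = 5.130000 − (0.047279)/(0.324067) = 4.984109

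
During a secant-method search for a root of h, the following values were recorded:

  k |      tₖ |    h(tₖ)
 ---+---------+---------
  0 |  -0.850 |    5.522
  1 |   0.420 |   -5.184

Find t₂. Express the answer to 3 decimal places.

t₂ = 0.420 − (-5.184)·(0.420 − (-0.850)) / (-5.184 − 5.522)
   = 0.420 − (-6.58368)/(-10.70600) = -0.19495

-0.195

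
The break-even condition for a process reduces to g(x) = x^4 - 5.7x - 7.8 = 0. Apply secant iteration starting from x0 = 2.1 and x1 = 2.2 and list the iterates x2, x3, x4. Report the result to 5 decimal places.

g(2.1) = -0.3219000, g(2.2) = 3.0856000
x2 = 2.2000000 − 3.0856000·(2.2000000 − 2.1000000) / (3.0856000 − (-0.3219000)) = 2.2000000 − (0.3085600)/(3.4075000) = 2.1094468
g(2.1094468) = -0.0234308
x3 = 2.1094468 − (-0.0234308)·(2.1094468 − 2.2000000) / (-0.0234308 − 3.0856000) = 2.1094468 − (0.0021217)/(-3.1090308) = 2.1101293
g(2.1101293) = -0.0016852
x4 = 2.1101293 − (-0.0016852)·(2.1101293 − 2.1094468) / (-0.0016852 − (-0.0234308)) = 2.1101293 − (-0.0000012)/(0.0217456) = 2.1101821

2.10945, 2.11013, 2.11018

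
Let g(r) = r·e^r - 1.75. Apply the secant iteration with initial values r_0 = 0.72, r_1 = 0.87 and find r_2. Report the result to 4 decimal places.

g(0.72) = -0.270808, g(0.87) = 0.326612
r_2 = 0.870000 − 0.326612·(0.870000 − 0.720000) / (0.326612 − (-0.270808)) = 0.870000 − (0.048992)/(0.597421) = 0.787994

0.7880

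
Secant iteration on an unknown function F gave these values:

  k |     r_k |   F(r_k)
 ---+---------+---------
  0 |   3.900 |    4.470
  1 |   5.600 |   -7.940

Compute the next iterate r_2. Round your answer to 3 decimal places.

r_2 = 5.600 − (-7.940)·(5.600 − 3.900) / (-7.940 − 4.470)
   = 5.600 − (-13.49800)/(-12.41000) = 4.51233

4.512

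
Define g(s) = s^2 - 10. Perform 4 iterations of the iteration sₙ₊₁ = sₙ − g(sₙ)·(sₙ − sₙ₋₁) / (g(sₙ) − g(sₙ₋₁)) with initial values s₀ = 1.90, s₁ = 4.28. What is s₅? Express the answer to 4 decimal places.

g(1.90) = -6.390000, g(4.28) = 8.318400
s₂ = 4.280000 − 8.318400·(4.280000 − 1.900000) / (8.318400 − (-6.390000)) = 4.280000 − (19.797792)/(14.708400) = 2.933981
g(2.933981) = -1.391758
s₃ = 2.933981 − (-1.391758)·(2.933981 − 4.280000) / (-1.391758 − 8.318400) = 2.933981 − (1.873333)/(-9.710158) = 3.126906
g(3.126906) = -0.222461
s₄ = 3.126906 − (-0.222461)·(3.126906 − 2.933981) / (-0.222461 − (-1.391758)) = 3.126906 − (-0.042918)/(1.169297) = 3.163610
g(3.163610) = 0.008428
s₅ = 3.163610 − 0.008428·(3.163610 − 3.126906) / (0.008428 − (-0.222461)) = 3.163610 − (0.000309)/(0.230889) = 3.162270

3.1623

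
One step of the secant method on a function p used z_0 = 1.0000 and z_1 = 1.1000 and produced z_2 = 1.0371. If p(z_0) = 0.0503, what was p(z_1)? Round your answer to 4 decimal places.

The secant line through (1.0000, 0.0503) and (1.1000, p(z_1)) crosses zero at z_2 = 1.0371.
So (1.0000, 0.0503), (1.1000, p(z_1)), (1.0371, 0) are collinear:
p(z_1) = 0.0503 · (1.1000 − 1.0371) / (1.0000 − 1.0371) = 0.0503 · (0.062900)/(-0.037100) = -0.085280

-0.0853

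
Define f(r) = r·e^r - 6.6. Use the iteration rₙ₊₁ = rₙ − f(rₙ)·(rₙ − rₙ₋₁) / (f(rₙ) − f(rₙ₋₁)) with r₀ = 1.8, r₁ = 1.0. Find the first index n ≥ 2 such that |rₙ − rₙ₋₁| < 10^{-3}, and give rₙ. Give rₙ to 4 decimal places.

f(1.8) = 4.289365, f(1.0) = -3.881718
r₂ = 1.000000 − (-3.881718)·(-0.800000)/(-8.171084) = 1.380044;  |Δ| = 0.380044
f(1.380044) = -1.114216
r₃ = 1.380044 − (-1.114216)·(0.380044)/(2.767502) = 1.533053;  |Δ| = 0.153009
f(1.533053) = 0.501557
r₄ = 1.533053 − 0.501557·(0.153009)/(1.615773) = 1.485557;  |Δ| = 0.047496
f(1.485557) = -0.037662
r₅ = 1.485557 − (-0.037662)·(-0.047496)/(-0.539219) = 1.488874;  |Δ| = 0.003317
f(1.488874) = -0.001153
r₆ = 1.488874 − (-0.001153)·(0.003317)/(0.036509) = 1.488979;  |Δ| = 0.000105
|r₆ − r₅| = 0.000105 < 10^{-3}

n = 6, rₙ = 1.4890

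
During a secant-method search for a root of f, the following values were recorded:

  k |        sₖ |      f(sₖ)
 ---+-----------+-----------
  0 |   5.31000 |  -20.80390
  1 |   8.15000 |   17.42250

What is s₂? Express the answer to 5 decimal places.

6.85561

s₂ = 8.15000 − 17.42250·(8.15000 − 5.31000) / (17.42250 − (-20.80390))
   = 8.15000 − (49.4799000)/(38.2264000) = 6.8556092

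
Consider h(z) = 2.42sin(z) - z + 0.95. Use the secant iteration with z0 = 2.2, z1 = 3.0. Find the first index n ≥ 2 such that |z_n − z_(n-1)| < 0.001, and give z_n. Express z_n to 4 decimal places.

n = 5, z_n = 2.4651

h(2.2) = 0.706561, h(3.0) = -1.708490
z2 = 3.000000 − (-1.708490)·(0.800000)/(-2.415051) = 2.434053;  |Δ| = 0.565947
h(2.434053) = 0.088866
z3 = 2.434053 − 0.088866·(-0.565947)/(1.797355) = 2.462034;  |Δ| = 0.027982
h(2.462034) = 0.008813
z4 = 2.462034 − 0.008813·(0.027982)/(-0.080053) = 2.465115;  |Δ| = 0.003081
h(2.465115) = -0.000074
z5 = 2.465115 − (-0.000074)·(0.003081)/(-0.008887) = 2.465090;  |Δ| = 0.000025
|z5 − z4| = 0.000025 < 0.001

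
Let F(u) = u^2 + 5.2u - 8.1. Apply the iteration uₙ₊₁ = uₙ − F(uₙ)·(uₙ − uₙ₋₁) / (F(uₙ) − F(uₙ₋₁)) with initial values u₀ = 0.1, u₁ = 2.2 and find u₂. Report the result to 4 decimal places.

F(0.1) = -7.570000, F(2.2) = 8.180000
u₂ = 2.200000 − 8.180000·(2.200000 − 0.100000) / (8.180000 − (-7.570000)) = 2.200000 − (17.178000)/(15.750000) = 1.109333

1.1093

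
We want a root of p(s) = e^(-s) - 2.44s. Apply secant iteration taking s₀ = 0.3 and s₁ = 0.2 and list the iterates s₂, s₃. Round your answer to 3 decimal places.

p(0.3) = 0.00882, p(0.2) = 0.33073
s₂ = 0.20000 − 0.33073·(0.20000 − 0.30000) / (0.33073 − 0.00882) = 0.20000 − (-0.03307)/(0.32191) = 0.30274
p(0.30274) = 0.00011
s₃ = 0.30274 − 0.00011·(0.30274 − 0.20000) / (0.00011 − 0.33073) = 0.30274 − (0.00001)/(-0.33062) = 0.30277

0.303, 0.303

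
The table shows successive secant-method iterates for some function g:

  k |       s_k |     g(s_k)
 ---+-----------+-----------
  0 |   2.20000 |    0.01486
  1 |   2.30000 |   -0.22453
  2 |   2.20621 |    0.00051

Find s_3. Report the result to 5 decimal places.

s_3 = 2.20621 − 0.00051·(2.20621 − 2.30000) / (0.00051 − (-0.22453))
   = 2.20621 − (-0.0000478)/(0.2250400) = 2.2064226

2.20642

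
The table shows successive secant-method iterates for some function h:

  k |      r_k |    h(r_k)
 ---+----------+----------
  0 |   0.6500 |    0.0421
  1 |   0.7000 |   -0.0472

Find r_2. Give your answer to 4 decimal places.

0.6736

r_2 = 0.7000 − (-0.0472)·(0.7000 − 0.6500) / (-0.0472 − 0.0421)
   = 0.7000 − (-0.002360)/(-0.089300) = 0.673572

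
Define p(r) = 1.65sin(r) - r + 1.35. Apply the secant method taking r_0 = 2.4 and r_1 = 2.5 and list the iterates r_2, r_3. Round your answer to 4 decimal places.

p(2.4) = 0.064514, p(2.5) = -0.162521
r_2 = 2.500000 − (-0.162521)·(2.500000 − 2.400000) / (-0.162521 − 0.064514) = 2.500000 − (-0.016252)/(-0.227035) = 2.428416
p(2.428416) = 0.001079
r_3 = 2.428416 − 0.001079·(2.428416 − 2.500000) / (0.001079 − (-0.162521)) = 2.428416 − (-0.000077)/(0.163600) = 2.428888

2.4284, 2.4289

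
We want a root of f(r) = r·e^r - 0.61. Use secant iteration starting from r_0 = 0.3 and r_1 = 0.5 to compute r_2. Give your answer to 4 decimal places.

f(0.3) = -0.205042, f(0.5) = 0.214361
r_2 = 0.500000 − 0.214361·(0.500000 − 0.300000) / (0.214361 − (-0.205042)) = 0.500000 − (0.042872)/(0.419403) = 0.397778

0.3978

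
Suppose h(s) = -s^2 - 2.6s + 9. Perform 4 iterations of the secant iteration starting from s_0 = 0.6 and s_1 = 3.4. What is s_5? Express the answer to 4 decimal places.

h(0.6) = 7.080000, h(3.4) = -11.400000
s_2 = 3.400000 − (-11.400000)·(3.400000 − 0.600000) / (-11.400000 − 7.080000) = 3.400000 − (-31.920000)/(-18.480000) = 1.672727
h(1.672727) = 1.852893
s_3 = 1.672727 − 1.852893·(1.672727 − 3.400000) / (1.852893 − (-11.400000)) = 1.672727 − (-3.200451)/(13.252893) = 1.914218
h(1.914218) = 0.358803
s_4 = 1.914218 − 0.358803·(1.914218 − 1.672727) / (0.358803 − 1.852893) = 1.914218 − (0.086648)/(-1.494090) = 1.972212
h(1.972212) = -0.017368
s_5 = 1.972212 − (-0.017368)·(1.972212 − 1.914218) / (-0.017368 − 0.358803) = 1.972212 − (-0.001007)/(-0.376171) = 1.969534

1.9695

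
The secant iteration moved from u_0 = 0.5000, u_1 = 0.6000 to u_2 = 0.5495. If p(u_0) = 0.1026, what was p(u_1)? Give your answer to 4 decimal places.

The secant line through (0.5000, 0.1026) and (0.6000, p(u_1)) crosses zero at u_2 = 0.5495.
So (0.5000, 0.1026), (0.6000, p(u_1)), (0.5495, 0) are collinear:
p(u_1) = 0.1026 · (0.6000 − 0.5495) / (0.5000 − 0.5495) = 0.1026 · (0.050500)/(-0.049500) = -0.104673

-0.1047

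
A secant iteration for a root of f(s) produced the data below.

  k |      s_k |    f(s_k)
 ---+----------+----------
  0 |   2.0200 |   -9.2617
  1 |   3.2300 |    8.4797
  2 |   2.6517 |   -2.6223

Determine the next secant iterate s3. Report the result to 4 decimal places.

s3 = 2.6517 − (-2.6223)·(2.6517 − 3.2300) / (-2.6223 − 8.4797)
   = 2.6517 − (1.516476)/(-11.102000) = 2.788295

2.7883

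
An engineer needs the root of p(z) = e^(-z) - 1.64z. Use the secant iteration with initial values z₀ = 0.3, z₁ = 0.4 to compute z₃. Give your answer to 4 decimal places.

0.4062

p(0.3) = 0.248818, p(0.4) = 0.014320
z₂ = 0.400000 − 0.014320·(0.400000 − 0.300000) / (0.014320 − 0.248818) = 0.400000 − (0.001432)/(-0.234498) = 0.406107
p(0.406107) = 0.000224
z₃ = 0.406107 − 0.000224·(0.406107 − 0.400000) / (0.000224 − 0.014320) = 0.406107 − (0.000001)/(-0.014096) = 0.406204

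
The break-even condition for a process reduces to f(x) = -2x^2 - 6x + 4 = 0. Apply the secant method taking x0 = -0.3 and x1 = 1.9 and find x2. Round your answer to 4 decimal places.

f(-0.3) = 5.620000, f(1.9) = -14.620000
x2 = 1.900000 − (-14.620000)·(1.900000 − (-0.300000)) / (-14.620000 − 5.620000) = 1.900000 − (-32.164000)/(-20.240000) = 0.310870

0.3109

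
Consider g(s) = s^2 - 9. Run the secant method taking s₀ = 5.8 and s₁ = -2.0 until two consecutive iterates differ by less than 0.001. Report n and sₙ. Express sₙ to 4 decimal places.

g(5.8) = 24.640000, g(-2.0) = -5.000000
s₂ = -2.000000 − (-5.000000)·(-7.800000)/(-29.640000) = -0.684211;  |Δ| = 1.315789
g(-0.684211) = -8.531856
s₃ = -0.684211 − (-8.531856)·(1.315789)/(-3.531856) = -3.862745;  |Δ| = 3.178535
g(-3.862745) = 5.920800
s₄ = -3.862745 − 5.920800·(-3.178535)/(14.452656) = -2.560599;  |Δ| = 1.302146
g(-2.560599) = -2.443332
s₅ = -2.560599 − (-2.443332)·(1.302146)/(-8.364132) = -2.940982;  |Δ| = 0.380383
g(-2.940982) = -0.350623
s₆ = -2.940982 − (-0.350623)·(-0.380383)/(2.092709) = -3.004714;  |Δ| = 0.063731
g(-3.004714) = 0.028304
s₇ = -3.004714 − 0.028304·(-0.063731)/(0.378927) = -2.999953;  |Δ| = 0.004760
g(-2.999953) = -0.000281
s₈ = -2.999953 − (-0.000281)·(0.004760)/(-0.028585) = -3.000000;  |Δ| = 0.000047
|s₈ − s₇| = 0.000047 < 0.001

n = 8, sₙ = -3.0000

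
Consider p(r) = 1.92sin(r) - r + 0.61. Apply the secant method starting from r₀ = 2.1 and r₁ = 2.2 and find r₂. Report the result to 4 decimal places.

p(2.1) = 0.167362, p(2.2) = -0.037687
r₂ = 2.200000 − (-0.037687)·(2.200000 − 2.100000) / (-0.037687 − 0.167362) = 2.200000 − (-0.003769)/(-0.205049) = 2.181621

2.1816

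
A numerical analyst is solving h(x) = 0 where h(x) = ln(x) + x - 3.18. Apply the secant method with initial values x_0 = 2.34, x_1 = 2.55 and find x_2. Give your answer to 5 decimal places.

h(2.34) = 0.0101509, h(2.55) = 0.3060934
x_2 = 2.5500000 − 0.3060934·(2.5500000 − 2.3400000) / (0.3060934 − 0.0101509) = 2.5500000 − (0.0642796)/(0.2959424) = 2.3327969

2.33280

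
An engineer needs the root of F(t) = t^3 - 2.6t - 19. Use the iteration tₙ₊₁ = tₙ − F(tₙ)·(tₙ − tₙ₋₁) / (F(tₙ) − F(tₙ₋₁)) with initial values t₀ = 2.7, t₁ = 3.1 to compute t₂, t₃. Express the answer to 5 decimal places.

2.97953, 2.99130

F(2.7) = -6.3370000, F(3.1) = 2.7310000
t₂ = 3.1000000 − 2.7310000·(3.1000000 − 2.7000000) / (2.7310000 − (-6.3370000)) = 3.1000000 − (1.0924000)/(9.0680000) = 2.9795324
F(2.9795324) = -0.2956472
t₃ = 2.9795324 − (-0.2956472)·(2.9795324 − 3.1000000) / (-0.2956472 − 2.7310000) = 2.9795324 − (0.0356159)/(-3.0266472) = 2.9912999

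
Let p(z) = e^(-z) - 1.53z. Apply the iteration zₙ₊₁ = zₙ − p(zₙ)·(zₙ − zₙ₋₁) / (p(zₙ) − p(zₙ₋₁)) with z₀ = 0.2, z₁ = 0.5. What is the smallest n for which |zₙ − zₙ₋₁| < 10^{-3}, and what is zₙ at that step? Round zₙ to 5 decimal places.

n = 4, zₙ = 0.42661

p(0.2) = 0.5127308, p(0.5) = -0.1584693
z₂ = 0.5000000 − (-0.1584693)·(0.3000000)/(-0.6712001) = 0.4291704;  |Δ| = 0.0708296
p(0.4291704) = -0.0055818
z₃ = 0.4291704 − (-0.0055818)·(-0.0708296)/(0.1528875) = 0.4265845;  |Δ| = 0.0025859
p(0.4265845) = 0.0000604
z₄ = 0.4265845 − 0.0000604·(-0.0025859)/(0.0056423) = 0.4266122;  |Δ| = 0.0000277
|z₄ − z₃| = 0.0000277 < 10^{-3}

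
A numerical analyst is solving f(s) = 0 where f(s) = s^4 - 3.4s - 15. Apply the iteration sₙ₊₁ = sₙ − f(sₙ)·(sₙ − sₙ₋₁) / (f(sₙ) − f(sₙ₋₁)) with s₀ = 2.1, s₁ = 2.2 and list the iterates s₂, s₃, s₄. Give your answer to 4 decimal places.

f(2.1) = -2.691900, f(2.2) = 0.945600
s₂ = 2.200000 − 0.945600·(2.200000 − 2.100000) / (0.945600 − (-2.691900)) = 2.200000 − (0.094560)/(3.637500) = 2.174004
f(2.174004) = -0.053760
s₃ = 2.174004 − (-0.053760)·(2.174004 − 2.200000) / (-0.053760 − 0.945600) = 2.174004 − (0.001398)/(-0.999360) = 2.175403
f(2.175403) = -0.000984
s₄ = 2.175403 − (-0.000984)·(2.175403 − 2.174004) / (-0.000984 − (-0.053760)) = 2.175403 − (-0.000001)/(0.052776) = 2.175429

2.1740, 2.1754, 2.1754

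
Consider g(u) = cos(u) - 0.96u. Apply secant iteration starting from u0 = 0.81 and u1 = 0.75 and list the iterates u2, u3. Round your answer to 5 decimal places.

g(0.81) = -0.0881016, g(0.75) = 0.0116889
u2 = 0.7500000 − 0.0116889·(0.7500000 − 0.8100000) / (0.0116889 − (-0.0881016)) = 0.7500000 − (-0.0007013)/(0.0997904) = 0.7570280
g(0.7570280) = 0.0001333
u3 = 0.7570280 − 0.0001333·(0.7570280 − 0.7500000) / (0.0001333 − 0.0116889) = 0.7570280 − (0.0000009)/(-0.0115555) = 0.7571091

0.75703, 0.75711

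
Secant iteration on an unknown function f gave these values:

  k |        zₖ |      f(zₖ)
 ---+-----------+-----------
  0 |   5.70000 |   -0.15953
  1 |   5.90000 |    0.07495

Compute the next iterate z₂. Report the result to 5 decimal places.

z₂ = 5.90000 − 0.07495·(5.90000 − 5.70000) / (0.07495 − (-0.15953))
   = 5.90000 − (0.0149900)/(0.2344800) = 5.8360713

5.83607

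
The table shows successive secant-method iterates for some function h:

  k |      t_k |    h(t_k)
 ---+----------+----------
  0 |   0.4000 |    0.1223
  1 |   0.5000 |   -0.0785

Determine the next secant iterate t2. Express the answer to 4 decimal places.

0.4609

t2 = 0.5000 − (-0.0785)·(0.5000 − 0.4000) / (-0.0785 − 0.1223)
   = 0.5000 − (-0.007850)/(-0.200800) = 0.460906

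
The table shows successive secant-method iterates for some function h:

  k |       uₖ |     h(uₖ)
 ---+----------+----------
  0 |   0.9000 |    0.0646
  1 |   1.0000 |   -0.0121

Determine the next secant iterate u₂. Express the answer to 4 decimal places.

u₂ = 1.0000 − (-0.0121)·(1.0000 − 0.9000) / (-0.0121 − 0.0646)
   = 1.0000 − (-0.001210)/(-0.076700) = 0.984224

0.9842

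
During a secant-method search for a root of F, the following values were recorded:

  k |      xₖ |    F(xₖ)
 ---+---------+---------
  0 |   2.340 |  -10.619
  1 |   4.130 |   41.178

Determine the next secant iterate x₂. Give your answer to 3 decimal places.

x₂ = 4.130 − 41.178·(4.130 − 2.340) / (41.178 − (-10.619))
   = 4.130 − (73.70862)/(51.79700) = 2.70697

2.707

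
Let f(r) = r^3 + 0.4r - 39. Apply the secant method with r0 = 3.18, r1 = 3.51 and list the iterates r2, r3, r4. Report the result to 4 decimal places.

f(3.18) = -5.570568, f(3.51) = 5.647551
r2 = 3.510000 − 5.647551·(3.510000 − 3.180000) / (5.647551 − (-5.570568)) = 3.510000 − (1.863692)/(11.218119) = 3.343868
f(3.343868) = -0.273159
r3 = 3.343868 − (-0.273159)·(3.343868 − 3.510000) / (-0.273159 − 5.647551) = 3.343868 − (0.045381)/(-5.920710) = 3.351532
f(3.351532) = -0.012396
r4 = 3.351532 − (-0.012396)·(3.351532 − 3.343868) / (-0.012396 − (-0.273159)) = 3.351532 − (-0.000095)/(0.260764) = 3.351897

3.3439, 3.3515, 3.3519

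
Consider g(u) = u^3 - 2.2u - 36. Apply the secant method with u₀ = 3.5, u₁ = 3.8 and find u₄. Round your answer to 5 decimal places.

3.52371

g(3.5) = -0.8250000, g(3.8) = 10.5120000
u₂ = 3.8000000 − 10.5120000·(3.8000000 − 3.5000000) / (10.5120000 − (-0.8250000)) = 3.8000000 − (3.1536000)/(11.3370000) = 3.5218312
g(3.5218312) = -0.0657183
u₃ = 3.5218312 − (-0.0657183)·(3.5218312 − 3.8000000) / (-0.0657183 − 10.5120000) = 3.5218312 − (0.0182808)/(-10.5777183) = 3.5235594
g(3.5235594) = -0.0051814
u₄ = 3.5235594 − (-0.0051814)·(3.5235594 − 3.5218312) / (-0.0051814 − (-0.0657183)) = 3.5235594 − (-0.0000090)/(0.0605369) = 3.5237073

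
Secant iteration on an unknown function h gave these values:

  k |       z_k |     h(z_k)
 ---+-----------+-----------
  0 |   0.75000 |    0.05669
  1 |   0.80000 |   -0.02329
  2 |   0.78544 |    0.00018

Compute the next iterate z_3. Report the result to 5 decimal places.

z_3 = 0.78544 − 0.00018·(0.78544 − 0.80000) / (0.00018 − (-0.02329))
   = 0.78544 − (-0.0000026)/(0.0234700) = 0.7855517

0.78555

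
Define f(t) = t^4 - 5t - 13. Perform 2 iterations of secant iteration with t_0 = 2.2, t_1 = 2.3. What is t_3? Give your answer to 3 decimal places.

f(2.2) = -0.57440, f(2.3) = 3.48410
t_2 = 2.30000 − 3.48410·(2.30000 − 2.20000) / (3.48410 − (-0.57440)) = 2.30000 − (0.34841)/(4.05850) = 2.21415
f(2.21415) = -0.03652
t_3 = 2.21415 − (-0.03652)·(2.21415 − 2.30000) / (-0.03652 − 3.48410) = 2.21415 − (0.00313)/(-3.52062) = 2.21504

2.215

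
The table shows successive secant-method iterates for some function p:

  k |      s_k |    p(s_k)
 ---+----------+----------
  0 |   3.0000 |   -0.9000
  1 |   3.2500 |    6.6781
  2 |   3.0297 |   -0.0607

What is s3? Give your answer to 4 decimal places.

3.0317

s3 = 3.0297 − (-0.0607)·(3.0297 − 3.2500) / (-0.0607 − 6.6781)
   = 3.0297 − (0.013372)/(-6.738800) = 3.031684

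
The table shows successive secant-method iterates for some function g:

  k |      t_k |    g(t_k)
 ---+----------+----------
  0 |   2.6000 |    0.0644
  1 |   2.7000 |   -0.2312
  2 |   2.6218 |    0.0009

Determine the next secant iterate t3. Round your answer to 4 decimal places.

t3 = 2.6218 − 0.0009·(2.6218 − 2.7000) / (0.0009 − (-0.2312))
   = 2.6218 − (-0.000070)/(0.232100) = 2.622103

2.6221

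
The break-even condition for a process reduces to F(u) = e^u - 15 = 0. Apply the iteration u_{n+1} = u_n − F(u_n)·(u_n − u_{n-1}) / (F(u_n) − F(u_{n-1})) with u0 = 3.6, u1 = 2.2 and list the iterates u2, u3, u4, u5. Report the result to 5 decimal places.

F(3.6) = 21.5982344, F(2.2) = -5.9749865
u2 = 2.2000000 − (-5.9749865)·(2.2000000 − 3.6000000) / (-5.9749865 − 21.5982344) = 2.2000000 − (8.3649811)/(-27.5732209) = 2.5033734
F(2.5033734) = -2.7763405
u3 = 2.5033734 − (-2.7763405)·(2.5033734 − 2.2000000) / (-2.7763405 − (-5.9749865)) = 2.5033734 − (-0.8422678)/(3.1986460) = 2.7666935
F(2.7666935) = 0.9059536
u4 = 2.7666935 − 0.9059536·(2.7666935 − 2.5033734) / (0.9059536 − (-2.7763405)) = 2.7666935 − (0.2385558)/(3.6822941) = 2.7019089
F(2.7019089) = -0.0918369
u5 = 2.7019089 − (-0.0918369)·(2.7019089 − 2.7666935) / (-0.0918369 − 0.9059536) = 2.7019089 − (0.0059496)/(-0.9977905) = 2.7078717

2.50337, 2.76669, 2.70191, 2.70787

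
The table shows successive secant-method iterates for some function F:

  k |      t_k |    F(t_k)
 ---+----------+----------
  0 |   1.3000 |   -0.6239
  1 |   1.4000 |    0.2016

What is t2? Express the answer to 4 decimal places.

1.3756

t2 = 1.4000 − 0.2016·(1.4000 − 1.3000) / (0.2016 − (-0.6239))
   = 1.4000 − (0.020160)/(0.825500) = 1.375578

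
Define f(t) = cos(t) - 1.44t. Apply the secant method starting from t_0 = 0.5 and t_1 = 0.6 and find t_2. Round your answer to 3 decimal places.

0.580

f(0.5) = 0.15758, f(0.6) = -0.03866
t_2 = 0.60000 − (-0.03866)·(0.60000 − 0.50000) / (-0.03866 − 0.15758) = 0.60000 − (-0.00387)/(-0.19625) = 0.58030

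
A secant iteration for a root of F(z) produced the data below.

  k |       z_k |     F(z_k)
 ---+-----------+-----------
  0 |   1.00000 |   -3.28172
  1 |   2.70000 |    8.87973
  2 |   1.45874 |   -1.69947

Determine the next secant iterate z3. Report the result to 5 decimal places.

1.65814

z3 = 1.45874 − (-1.69947)·(1.45874 − 2.70000) / (-1.69947 − 8.87973)
   = 1.45874 − (2.1094841)/(-10.5792000) = 1.6581392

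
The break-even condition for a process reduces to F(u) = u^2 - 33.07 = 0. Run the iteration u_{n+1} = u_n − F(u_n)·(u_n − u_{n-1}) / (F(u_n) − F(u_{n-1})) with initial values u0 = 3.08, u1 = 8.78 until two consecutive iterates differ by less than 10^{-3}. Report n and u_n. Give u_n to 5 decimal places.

F(3.08) = -23.5836000, F(8.78) = 44.0184000
u2 = 8.7800000 − 44.0184000·(5.7000000)/(67.6020000) = 5.0684992;  |Δ| = 3.7115008
F(5.0684992) = -7.3803163
u3 = 5.0684992 − (-7.3803163)·(-3.7115008)/(-51.3987163) = 5.6014317;  |Δ| = 0.5329326
F(5.6014317) = -1.6939626
u4 = 5.6014317 − (-1.6939626)·(0.5329326)/(5.6863537) = 5.7601921;  |Δ| = 0.1587604
F(5.7601921) = 0.1098135
u5 = 5.7601921 − 0.1098135·(0.1587604)/(1.8037760) = 5.7505268;  |Δ| = 0.0096653
F(5.7505268) = -0.0014410
u6 = 5.7505268 − (-0.0014410)·(-0.0096653)/(-0.1112545) = 5.7506520;  |Δ| = 0.0001252
|u6 − u5| = 0.0001252 < 10^{-3}

n = 6, u_n = 5.75065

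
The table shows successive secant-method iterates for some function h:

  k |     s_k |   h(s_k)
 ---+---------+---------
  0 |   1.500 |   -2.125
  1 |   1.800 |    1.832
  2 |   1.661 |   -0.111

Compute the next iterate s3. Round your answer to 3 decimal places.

s3 = 1.661 − (-0.111)·(1.661 − 1.800) / (-0.111 − 1.832)
   = 1.661 − (0.01543)/(-1.94300) = 1.66894

1.669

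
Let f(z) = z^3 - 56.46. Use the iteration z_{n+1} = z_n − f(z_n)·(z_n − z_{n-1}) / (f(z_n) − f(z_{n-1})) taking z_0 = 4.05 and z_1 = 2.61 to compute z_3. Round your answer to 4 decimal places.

f(4.05) = 9.970125, f(2.61) = -38.680419
z_2 = 2.610000 − (-38.680419)·(2.610000 − 4.050000) / (-38.680419 − 9.970125) = 2.610000 − (55.699803)/(-48.650544) = 3.754896
f(3.754896) = -3.518814
z_3 = 3.754896 − (-3.518814)·(3.754896 − 2.610000) / (-3.518814 − (-38.680419)) = 3.754896 − (-4.028675)/(35.161605) = 3.869472

3.8695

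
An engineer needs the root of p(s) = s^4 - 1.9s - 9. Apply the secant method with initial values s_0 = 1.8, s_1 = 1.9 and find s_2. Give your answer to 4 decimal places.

1.8820

p(1.8) = -1.922400, p(1.9) = 0.422100
s_2 = 1.900000 − 0.422100·(1.900000 − 1.800000) / (0.422100 − (-1.922400)) = 1.900000 − (0.042210)/(2.344500) = 1.881996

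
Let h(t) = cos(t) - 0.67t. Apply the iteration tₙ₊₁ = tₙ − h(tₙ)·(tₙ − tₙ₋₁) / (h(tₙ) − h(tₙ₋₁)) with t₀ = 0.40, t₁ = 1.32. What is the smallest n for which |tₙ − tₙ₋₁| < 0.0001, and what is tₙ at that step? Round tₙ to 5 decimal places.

n = 5, tₙ = 0.91277

h(0.40) = 0.6530610, h(1.32) = -0.6362245
t₂ = 1.3200000 − (-0.6362245)·(0.9200000)/(-1.2892855) = 0.8660070;  |Δ| = 0.4539930
h(0.8660070) = 0.0676486
t₃ = 0.8660070 − 0.0676486·(-0.4539930)/(0.7038732) = 0.9096399;  |Δ| = 0.0436329
h(0.9096399) = 0.0045713
t₄ = 0.9096399 − 0.0045713·(0.0436329)/(-0.0630774) = 0.9128020;  |Δ| = 0.0031621
h(0.9128020) = -0.0000462
t₅ = 0.9128020 − (-0.0000462)·(0.0031621)/(-0.0046175) = 0.9127704;  |Δ| = 0.0000316
|t₅ − t₄| = 0.0000316 < 0.0001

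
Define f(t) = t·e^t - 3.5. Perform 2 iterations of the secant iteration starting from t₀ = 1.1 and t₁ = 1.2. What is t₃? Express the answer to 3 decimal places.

f(1.1) = -0.19542, f(1.2) = 0.48414
t₂ = 1.20000 − 0.48414·(1.20000 − 1.10000) / (0.48414 − (-0.19542)) = 1.20000 − (0.04841)/(0.67956) = 1.12876
f(1.12876) = -0.01010
t₃ = 1.12876 − (-0.01010)·(1.12876 − 1.20000) / (-0.01010 − 0.48414) = 1.12876 − (0.00072)/(-0.49424) = 1.13021

1.130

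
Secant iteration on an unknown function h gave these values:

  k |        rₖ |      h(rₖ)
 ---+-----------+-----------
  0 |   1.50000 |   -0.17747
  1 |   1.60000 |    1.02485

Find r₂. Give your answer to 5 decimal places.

1.51476

r₂ = 1.60000 − 1.02485·(1.60000 − 1.50000) / (1.02485 − (-0.17747))
   = 1.60000 − (0.1024850)/(1.2023200) = 1.5147606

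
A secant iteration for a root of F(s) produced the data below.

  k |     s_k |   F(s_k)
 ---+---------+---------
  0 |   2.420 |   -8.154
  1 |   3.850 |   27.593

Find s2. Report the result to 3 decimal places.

s2 = 3.850 − 27.593·(3.850 − 2.420) / (27.593 − (-8.154))
   = 3.850 − (39.45799)/(35.74700) = 2.74619

2.746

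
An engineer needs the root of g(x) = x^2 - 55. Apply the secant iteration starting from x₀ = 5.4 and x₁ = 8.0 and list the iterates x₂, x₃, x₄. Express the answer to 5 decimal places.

g(5.4) = -25.8400000, g(8.0) = 9.0000000
x₂ = 8.0000000 − 9.0000000·(8.0000000 − 5.4000000) / (9.0000000 − (-25.8400000)) = 8.0000000 − (23.4000000)/(34.8400000) = 7.3283582
g(7.3283582) = -1.2951660
x₃ = 7.3283582 − (-1.2951660)·(7.3283582 − 8.0000000) / (-1.2951660 − 9.0000000) = 7.3283582 − (0.8698876)/(-10.2951660) = 7.4128530
g(7.4128530) = -0.0496108
x₄ = 7.4128530 − (-0.0496108)·(7.4128530 − 7.3283582) / (-0.0496108 − (-1.2951660)) = 7.4128530 − (-0.0041919)/(1.2455551) = 7.4162184

7.32836, 7.41285, 7.41622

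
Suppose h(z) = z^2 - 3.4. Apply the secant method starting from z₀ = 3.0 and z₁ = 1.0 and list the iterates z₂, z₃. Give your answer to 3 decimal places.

h(3.0) = 5.60000, h(1.0) = -2.40000
z₂ = 1.00000 − (-2.40000)·(1.00000 − 3.00000) / (-2.40000 − 5.60000) = 1.00000 − (4.80000)/(-8.00000) = 1.60000
h(1.60000) = -0.84000
z₃ = 1.60000 − (-0.84000)·(1.60000 − 1.00000) / (-0.84000 − (-2.40000)) = 1.60000 − (-0.50400)/(1.56000) = 1.92308

1.600, 1.923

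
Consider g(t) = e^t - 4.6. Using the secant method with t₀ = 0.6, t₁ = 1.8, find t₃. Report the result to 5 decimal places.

1.50770

g(0.6) = -2.7778812, g(1.8) = 1.4496475
t₂ = 1.8000000 − 1.4496475·(1.8000000 − 0.6000000) / (1.4496475 − (-2.7778812)) = 1.8000000 − (1.7395770)/(4.2275287) = 1.3885121
g(1.3885121) = -0.5911193
t₃ = 1.3885121 − (-0.5911193)·(1.3885121 − 1.8000000) / (-0.5911193 − 1.4496475) = 1.3885121 − (0.2432384)/(-2.0407667) = 1.5077018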